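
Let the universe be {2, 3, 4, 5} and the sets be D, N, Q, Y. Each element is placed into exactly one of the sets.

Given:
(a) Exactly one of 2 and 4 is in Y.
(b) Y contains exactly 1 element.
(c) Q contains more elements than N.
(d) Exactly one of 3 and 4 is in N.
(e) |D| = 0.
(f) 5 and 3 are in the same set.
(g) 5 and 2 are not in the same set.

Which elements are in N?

(e): D already has 0, so the rest are out.
Suppose 2 ∈ N: no assignment then satisfies all the clues, so 2 ∉ N.

N = {4}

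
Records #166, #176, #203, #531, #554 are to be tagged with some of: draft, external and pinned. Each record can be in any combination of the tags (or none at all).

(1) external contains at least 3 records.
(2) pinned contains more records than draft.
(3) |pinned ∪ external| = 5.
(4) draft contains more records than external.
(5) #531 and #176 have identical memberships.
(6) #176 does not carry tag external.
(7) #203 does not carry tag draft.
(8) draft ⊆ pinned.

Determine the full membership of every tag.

draft = {#166, #176, #531, #554}; external = {#166, #203, #554}; pinned = {#166, #176, #203, #531, #554}

From (6): #176 ∉ external.
From (7): #203 ∉ draft.
(5): #531 matches #176: #531 ∉ external.
(1): only 3 candidates remain for external, so all are in.
Suppose #166 ∉ draft: no assignment then satisfies all the clues, so #166 ∈ draft.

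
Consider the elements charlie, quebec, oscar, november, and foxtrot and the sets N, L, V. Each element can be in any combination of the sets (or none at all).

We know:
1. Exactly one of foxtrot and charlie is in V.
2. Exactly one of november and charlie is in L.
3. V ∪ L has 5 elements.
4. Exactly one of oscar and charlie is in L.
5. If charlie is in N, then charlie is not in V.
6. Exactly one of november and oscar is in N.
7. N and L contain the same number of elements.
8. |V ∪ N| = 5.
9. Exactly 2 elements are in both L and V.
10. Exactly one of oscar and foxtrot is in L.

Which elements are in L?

L = {charlie, foxtrot, quebec}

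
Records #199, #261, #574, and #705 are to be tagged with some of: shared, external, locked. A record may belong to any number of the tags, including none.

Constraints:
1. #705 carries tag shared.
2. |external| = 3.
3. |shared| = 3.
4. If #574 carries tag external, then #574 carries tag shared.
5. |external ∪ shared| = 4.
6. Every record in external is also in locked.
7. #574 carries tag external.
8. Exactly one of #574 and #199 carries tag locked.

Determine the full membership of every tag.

From (1): #705 ∈ shared.
From (7): #574 ∈ external.
(4): #574 ∈ shared.
(6) with #574 ∈ external: #574 ∈ locked.
(8) (exactly one): #199 ∉ locked.
(6) contrapositive: #199 ∉ external.
(2): only 3 candidates remain for external, so all are in.
(6) with #261 ∈ external: #261 ∈ locked.
(6) with #705 ∈ external: #705 ∈ locked.
Suppose #199 ∉ shared: no assignment then satisfies all the clues, so #199 ∈ shared.

shared = {#199, #574, #705}; external = {#261, #574, #705}; locked = {#261, #574, #705}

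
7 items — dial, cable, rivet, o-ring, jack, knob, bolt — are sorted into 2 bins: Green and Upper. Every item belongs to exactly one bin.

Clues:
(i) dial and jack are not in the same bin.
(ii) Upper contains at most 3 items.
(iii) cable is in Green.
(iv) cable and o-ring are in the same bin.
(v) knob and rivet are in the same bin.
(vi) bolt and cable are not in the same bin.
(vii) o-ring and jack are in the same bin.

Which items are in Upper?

Upper = {bolt, dial}

From (iii): cable ∈ Green.
(iv): o-ring matches cable: o-ring ∈ Green.
(vi): bolt ∉ Green.
(vii): jack matches o-ring: jack ∈ Green.
Only one bin left: bolt ∈ Upper.
(i): dial ∉ Green.
Only one bin left: dial ∈ Upper.
Suppose rivet ∈ Upper: no assignment then satisfies all the clues, so rivet ∉ Upper.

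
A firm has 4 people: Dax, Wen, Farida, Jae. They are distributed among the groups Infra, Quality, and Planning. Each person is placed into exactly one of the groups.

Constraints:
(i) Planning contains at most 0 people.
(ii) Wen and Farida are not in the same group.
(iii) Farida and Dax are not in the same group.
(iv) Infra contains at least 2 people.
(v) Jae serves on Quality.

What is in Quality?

Quality = {Farida, Jae}

From (v): Jae ∈ Quality.
(i): Planning already has 0, so the rest are out.
Suppose Dax ∈ Quality: no assignment then satisfies all the clues, so Dax ∉ Quality.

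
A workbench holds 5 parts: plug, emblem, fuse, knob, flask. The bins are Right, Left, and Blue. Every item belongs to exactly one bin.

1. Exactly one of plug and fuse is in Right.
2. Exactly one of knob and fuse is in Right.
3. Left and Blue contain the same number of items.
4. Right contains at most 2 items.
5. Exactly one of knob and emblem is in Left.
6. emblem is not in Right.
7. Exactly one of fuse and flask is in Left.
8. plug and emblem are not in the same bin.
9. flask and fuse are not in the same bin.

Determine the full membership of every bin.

Right = {fuse}; Left = {emblem, flask}; Blue = {knob, plug}

From (6): emblem ∉ Right.
Suppose plug ∈ Right: no assignment then satisfies all the clues, so plug ∉ Right.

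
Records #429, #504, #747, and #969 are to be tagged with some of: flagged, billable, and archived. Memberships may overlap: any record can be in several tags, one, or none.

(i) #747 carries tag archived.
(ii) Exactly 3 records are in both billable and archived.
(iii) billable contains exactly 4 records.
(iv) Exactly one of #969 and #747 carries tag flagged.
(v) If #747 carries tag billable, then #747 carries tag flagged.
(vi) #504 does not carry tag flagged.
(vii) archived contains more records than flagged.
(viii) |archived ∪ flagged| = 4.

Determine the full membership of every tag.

flagged = {#429, #747}; billable = {#429, #504, #747, #969}; archived = {#504, #747, #969}

From (i): #747 ∈ archived.
From (vi): #504 ∉ flagged.
(iii): only 4 candidates remain for billable, so all are in.
(v): #747 ∈ flagged.
(iv) (exactly one): #969 ∉ flagged.
Suppose #429 ∉ flagged: no assignment then satisfies all the clues, so #429 ∈ flagged.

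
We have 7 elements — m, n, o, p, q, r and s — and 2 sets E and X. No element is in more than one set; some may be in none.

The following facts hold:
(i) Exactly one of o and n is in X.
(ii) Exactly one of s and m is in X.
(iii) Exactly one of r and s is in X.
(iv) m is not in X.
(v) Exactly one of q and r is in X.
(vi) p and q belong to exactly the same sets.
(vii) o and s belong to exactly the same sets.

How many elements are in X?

4

From (iv): m ∉ X.
(ii) (exactly one): s ∈ X.
(iii) (exactly one): r ∉ X.
(v) (exactly one): q ∈ X.
(vi): p matches q: p ∉ E.
(vi): p matches q: p ∈ X.
(vii): o matches s: o ∉ E.
(vii): o matches s: o ∈ X.
(i) (exactly one): n ∉ X.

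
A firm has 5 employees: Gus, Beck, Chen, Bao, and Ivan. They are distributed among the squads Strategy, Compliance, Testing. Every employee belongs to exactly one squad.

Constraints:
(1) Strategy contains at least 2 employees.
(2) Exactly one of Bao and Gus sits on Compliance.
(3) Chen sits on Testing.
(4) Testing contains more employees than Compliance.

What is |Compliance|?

From (3): Chen ∈ Testing.
Suppose Beck ∈ Compliance: no assignment then satisfies all the clues, so Beck ∉ Compliance.

1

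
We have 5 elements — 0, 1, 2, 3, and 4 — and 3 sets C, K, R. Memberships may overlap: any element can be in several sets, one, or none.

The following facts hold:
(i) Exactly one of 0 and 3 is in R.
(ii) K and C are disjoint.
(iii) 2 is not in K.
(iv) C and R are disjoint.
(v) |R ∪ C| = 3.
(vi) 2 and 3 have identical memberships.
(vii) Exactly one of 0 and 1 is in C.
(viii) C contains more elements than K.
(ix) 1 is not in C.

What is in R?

R = {2, 3}

From (iii): 2 ∉ K.
From (ix): 1 ∉ C.
(vi): 3 matches 2: 3 ∉ K.
(vii) (exactly one): 0 ∈ C.
(ii) (disjoint): 0 ∉ K.
(iv) (disjoint): 0 ∉ R.
(i) (exactly one): 3 ∈ R.
(iv) (disjoint): 3 ∉ C.
(vi): 2 matches 3: 2 ∉ C.
(vi): 2 matches 3: 2 ∈ R.
Suppose 1 ∈ R: no assignment then satisfies all the clues, so 1 ∉ R.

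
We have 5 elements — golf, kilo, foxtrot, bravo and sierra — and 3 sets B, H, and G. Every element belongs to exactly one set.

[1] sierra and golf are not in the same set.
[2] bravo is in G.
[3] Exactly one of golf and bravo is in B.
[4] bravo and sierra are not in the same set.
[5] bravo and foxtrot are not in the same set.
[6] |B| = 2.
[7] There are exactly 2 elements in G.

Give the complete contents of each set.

B = {foxtrot, golf}; H = {sierra}; G = {bravo, kilo}

From (2): bravo ∈ G.
(3) (exactly one): golf ∈ B.
(4): sierra ∉ G.
(5): foxtrot ∉ G.
(7): only 2 candidates remain for G, so all are in.
(1): sierra ∉ B.
(6): only 2 candidates remain for B, so all are in.
Only one set left: sierra ∈ H.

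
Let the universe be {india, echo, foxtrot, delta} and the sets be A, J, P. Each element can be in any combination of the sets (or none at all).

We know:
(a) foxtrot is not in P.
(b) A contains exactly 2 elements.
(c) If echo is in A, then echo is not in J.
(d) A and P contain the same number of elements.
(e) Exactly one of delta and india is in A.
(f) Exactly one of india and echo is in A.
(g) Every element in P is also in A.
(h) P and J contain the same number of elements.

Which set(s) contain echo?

echo: A, P

From (a): foxtrot ∉ P.
Suppose echo ∉ A: no assignment then satisfies all the clues, so echo ∈ A.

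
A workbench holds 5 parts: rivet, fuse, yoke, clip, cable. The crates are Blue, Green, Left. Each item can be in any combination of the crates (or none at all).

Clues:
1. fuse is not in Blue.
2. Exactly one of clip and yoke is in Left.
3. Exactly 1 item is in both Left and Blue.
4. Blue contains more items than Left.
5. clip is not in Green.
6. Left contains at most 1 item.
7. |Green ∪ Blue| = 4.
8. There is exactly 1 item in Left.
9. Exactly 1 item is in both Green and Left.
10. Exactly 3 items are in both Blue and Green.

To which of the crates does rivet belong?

rivet: Blue, Green

From (1): fuse ∉ Blue.
From (5): clip ∉ Green.
Suppose rivet ∉ Blue: no assignment then satisfies all the clues, so rivet ∈ Blue.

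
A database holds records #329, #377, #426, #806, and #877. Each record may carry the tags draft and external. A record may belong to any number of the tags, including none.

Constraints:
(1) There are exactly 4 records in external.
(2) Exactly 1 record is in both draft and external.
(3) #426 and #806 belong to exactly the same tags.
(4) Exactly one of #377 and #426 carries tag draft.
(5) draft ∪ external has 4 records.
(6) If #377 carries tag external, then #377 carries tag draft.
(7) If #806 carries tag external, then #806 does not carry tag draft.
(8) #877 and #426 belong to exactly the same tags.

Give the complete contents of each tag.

draft = {#377}; external = {#377, #426, #806, #877}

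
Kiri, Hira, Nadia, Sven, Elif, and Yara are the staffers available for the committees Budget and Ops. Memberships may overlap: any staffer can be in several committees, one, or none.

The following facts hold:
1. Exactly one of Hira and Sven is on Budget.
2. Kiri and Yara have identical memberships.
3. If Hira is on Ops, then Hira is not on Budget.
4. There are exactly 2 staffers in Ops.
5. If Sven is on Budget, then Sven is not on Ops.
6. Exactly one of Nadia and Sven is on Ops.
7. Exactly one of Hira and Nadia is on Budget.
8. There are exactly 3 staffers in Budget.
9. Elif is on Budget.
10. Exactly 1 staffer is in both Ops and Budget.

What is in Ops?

Ops = {Hira, Nadia}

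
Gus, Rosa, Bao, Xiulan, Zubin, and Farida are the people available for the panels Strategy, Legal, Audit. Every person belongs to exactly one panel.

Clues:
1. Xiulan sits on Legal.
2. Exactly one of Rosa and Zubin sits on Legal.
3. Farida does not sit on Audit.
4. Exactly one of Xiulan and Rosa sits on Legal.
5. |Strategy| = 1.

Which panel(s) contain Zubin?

Zubin: Legal

From (1): Xiulan ∈ Legal.
From (3): Farida ∉ Audit.
(4) (exactly one): Rosa ∉ Legal.
(2) (exactly one): Zubin ∈ Legal.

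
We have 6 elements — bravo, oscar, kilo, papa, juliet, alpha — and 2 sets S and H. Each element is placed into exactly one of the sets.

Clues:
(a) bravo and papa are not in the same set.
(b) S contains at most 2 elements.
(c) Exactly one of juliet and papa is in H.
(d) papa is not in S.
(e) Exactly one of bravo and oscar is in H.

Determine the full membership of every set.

From (d): papa ∉ S.
Only one set left: papa ∈ H.
(a): bravo ∉ H.
(c) (exactly one): juliet ∉ H.
(e) (exactly one): oscar ∈ H.
Only one set left: bravo ∈ S.
Only one set left: juliet ∈ S.
(b): S already has 2, so the rest are out.
Only one set left: kilo ∈ H.
Only one set left: alpha ∈ H.

S = {bravo, juliet}; H = {alpha, kilo, oscar, papa}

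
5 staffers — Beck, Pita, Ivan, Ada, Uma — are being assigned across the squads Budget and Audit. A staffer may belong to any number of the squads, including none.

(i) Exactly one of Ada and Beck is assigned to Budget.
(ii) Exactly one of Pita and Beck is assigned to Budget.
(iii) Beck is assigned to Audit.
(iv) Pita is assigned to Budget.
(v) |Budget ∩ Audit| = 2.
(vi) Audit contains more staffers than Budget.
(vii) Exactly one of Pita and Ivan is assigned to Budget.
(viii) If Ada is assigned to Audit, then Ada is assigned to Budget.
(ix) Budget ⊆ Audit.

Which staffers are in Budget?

Budget = {Ada, Pita}

From (iii): Beck ∈ Audit.
From (iv): Pita ∈ Budget.
(ii) (exactly one): Beck ∉ Budget.
(vii) (exactly one): Ivan ∉ Budget.
(ix) with Pita ∈ Budget: Pita ∈ Audit.
(i) (exactly one): Ada ∈ Budget.
(ix) with Ada ∈ Budget: Ada ∈ Audit.
Suppose Uma ∈ Budget: no assignment then satisfies all the clues, so Uma ∉ Budget.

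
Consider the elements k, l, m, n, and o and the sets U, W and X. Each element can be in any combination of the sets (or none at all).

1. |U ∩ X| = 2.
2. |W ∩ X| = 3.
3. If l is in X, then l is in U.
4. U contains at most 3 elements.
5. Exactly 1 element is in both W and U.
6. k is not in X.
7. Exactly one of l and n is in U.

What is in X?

From (6): k ∉ X.
Suppose l ∉ X: no assignment then satisfies all the clues, so l ∈ X.

X = {l, m, n, o}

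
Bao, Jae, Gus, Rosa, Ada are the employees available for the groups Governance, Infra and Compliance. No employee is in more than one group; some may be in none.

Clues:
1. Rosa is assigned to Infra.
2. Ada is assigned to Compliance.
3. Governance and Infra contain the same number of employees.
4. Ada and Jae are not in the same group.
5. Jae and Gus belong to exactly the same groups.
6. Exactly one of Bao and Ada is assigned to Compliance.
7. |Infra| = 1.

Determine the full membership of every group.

From (1): Rosa ∈ Infra.
From (2): Ada ∈ Compliance.
(4): Jae ∉ Compliance.
(5): Gus matches Jae: Gus ∉ Compliance.
(6) (exactly one): Bao ∉ Compliance.
(7): Infra already has 1, so the rest are out.
Suppose Bao ∉ Governance: no assignment then satisfies all the clues, so Bao ∈ Governance.

Governance = {Bao}; Infra = {Rosa}; Compliance = {Ada}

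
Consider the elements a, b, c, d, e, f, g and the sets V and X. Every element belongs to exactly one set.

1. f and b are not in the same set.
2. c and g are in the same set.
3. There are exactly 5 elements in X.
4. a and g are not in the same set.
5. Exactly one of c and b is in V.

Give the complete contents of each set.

V = {a, b}; X = {c, d, e, f, g}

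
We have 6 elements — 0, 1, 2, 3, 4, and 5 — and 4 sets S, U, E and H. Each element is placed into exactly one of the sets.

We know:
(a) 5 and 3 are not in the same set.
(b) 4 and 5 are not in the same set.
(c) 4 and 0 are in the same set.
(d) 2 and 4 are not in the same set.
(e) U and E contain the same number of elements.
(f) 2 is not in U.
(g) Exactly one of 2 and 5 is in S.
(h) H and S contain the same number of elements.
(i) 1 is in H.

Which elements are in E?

E = {2, 3}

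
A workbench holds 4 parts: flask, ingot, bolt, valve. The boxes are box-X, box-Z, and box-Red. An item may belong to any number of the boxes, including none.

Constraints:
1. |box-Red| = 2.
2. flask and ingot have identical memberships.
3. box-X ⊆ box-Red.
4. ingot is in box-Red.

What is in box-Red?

box-Red = {flask, ingot}

From (4): ingot ∈ box-Red.
(2): flask matches ingot: flask ∈ box-Red.
(1): box-Red already has 2, so the rest are out.
(3) contrapositive: bolt ∉ box-X.
(3) contrapositive: valve ∉ box-X.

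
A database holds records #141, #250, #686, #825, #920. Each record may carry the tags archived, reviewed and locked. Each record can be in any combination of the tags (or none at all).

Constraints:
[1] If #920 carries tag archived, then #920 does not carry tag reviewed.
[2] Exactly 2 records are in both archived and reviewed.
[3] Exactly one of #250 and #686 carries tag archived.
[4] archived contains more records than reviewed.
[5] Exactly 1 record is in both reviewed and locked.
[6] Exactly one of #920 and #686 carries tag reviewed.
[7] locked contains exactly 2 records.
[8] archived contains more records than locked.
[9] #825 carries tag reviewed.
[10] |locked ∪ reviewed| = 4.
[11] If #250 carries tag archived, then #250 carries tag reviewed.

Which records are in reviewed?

reviewed = {#250, #686, #825}

From (9): #825 ∈ reviewed.
Suppose #141 ∈ reviewed: no assignment then satisfies all the clues, so #141 ∉ reviewed.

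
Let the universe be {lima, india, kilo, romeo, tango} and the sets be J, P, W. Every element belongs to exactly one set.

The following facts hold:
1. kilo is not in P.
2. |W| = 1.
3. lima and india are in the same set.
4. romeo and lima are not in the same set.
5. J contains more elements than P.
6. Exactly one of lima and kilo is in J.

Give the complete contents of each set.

J = {india, lima, tango}; P = {romeo}; W = {kilo}

From (1): kilo ∉ P.
Suppose lima ∉ J: no assignment then satisfies all the clues, so lima ∈ J.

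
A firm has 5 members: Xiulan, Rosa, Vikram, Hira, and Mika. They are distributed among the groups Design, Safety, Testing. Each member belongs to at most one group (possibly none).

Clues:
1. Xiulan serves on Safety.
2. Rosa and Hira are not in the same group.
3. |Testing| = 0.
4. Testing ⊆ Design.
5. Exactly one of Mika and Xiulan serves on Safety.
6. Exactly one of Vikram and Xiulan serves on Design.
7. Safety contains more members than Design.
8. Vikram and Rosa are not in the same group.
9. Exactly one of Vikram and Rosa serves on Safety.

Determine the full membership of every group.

Design = {Vikram}; Safety = {Rosa, Xiulan}; Testing = {}

From (1): Xiulan ∈ Safety.
(3): Testing already has 0, so the rest are out.
(5) (exactly one): Mika ∉ Safety.
(6) (exactly one): Vikram ∈ Design.
(8): Rosa ∉ Design.
(9) (exactly one): Rosa ∈ Safety.
(2): Hira ∉ Safety.
Suppose Hira ∈ Design: no assignment then satisfies all the clues, so Hira ∉ Design.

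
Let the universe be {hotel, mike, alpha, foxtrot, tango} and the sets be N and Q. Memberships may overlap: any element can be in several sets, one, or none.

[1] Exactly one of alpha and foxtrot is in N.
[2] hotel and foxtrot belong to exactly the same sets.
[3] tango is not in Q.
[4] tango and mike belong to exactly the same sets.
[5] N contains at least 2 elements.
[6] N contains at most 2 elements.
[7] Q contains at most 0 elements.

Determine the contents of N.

N = {foxtrot, hotel}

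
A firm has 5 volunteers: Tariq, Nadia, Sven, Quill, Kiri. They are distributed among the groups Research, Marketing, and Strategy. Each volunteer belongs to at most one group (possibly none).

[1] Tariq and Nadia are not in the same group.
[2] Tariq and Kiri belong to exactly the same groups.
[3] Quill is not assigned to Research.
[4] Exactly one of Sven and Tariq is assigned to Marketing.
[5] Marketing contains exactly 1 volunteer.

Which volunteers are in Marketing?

From (3): Quill ∉ Research.
Suppose Tariq ∈ Marketing: no assignment then satisfies all the clues, so Tariq ∉ Marketing.

Marketing = {Sven}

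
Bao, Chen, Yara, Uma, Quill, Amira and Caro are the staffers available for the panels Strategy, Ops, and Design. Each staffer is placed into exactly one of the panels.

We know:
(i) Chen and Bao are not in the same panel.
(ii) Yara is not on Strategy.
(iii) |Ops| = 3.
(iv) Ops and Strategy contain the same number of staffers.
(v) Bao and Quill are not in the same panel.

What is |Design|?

1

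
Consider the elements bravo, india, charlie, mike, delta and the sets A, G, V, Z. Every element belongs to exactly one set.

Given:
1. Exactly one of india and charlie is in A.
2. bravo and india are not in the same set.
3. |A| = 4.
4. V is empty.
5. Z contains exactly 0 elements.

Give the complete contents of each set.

A = {bravo, charlie, delta, mike}; G = {india}; V = {}; Z = {}

(4): V already has 0, so the rest are out.
(5): Z already has 0, so the rest are out.
Suppose bravo ∉ A: no assignment then satisfies all the clues, so bravo ∈ A.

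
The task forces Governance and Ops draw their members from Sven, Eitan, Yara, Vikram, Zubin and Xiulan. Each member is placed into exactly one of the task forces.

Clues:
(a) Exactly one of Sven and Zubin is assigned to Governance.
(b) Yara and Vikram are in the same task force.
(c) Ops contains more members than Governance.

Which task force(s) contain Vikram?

Vikram: Ops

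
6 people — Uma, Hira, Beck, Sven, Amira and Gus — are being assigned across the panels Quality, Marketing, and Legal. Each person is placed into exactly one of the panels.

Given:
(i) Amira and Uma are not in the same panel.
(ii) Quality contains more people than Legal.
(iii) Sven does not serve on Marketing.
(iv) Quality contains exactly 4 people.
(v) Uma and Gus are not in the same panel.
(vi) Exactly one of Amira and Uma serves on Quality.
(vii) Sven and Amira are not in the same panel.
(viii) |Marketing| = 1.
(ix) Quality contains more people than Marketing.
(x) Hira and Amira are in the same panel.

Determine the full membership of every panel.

Quality = {Amira, Beck, Gus, Hira}; Marketing = {Uma}; Legal = {Sven}

From (iii): Sven ∉ Marketing.
Suppose Uma ∈ Quality: no assignment then satisfies all the clues, so Uma ∉ Quality.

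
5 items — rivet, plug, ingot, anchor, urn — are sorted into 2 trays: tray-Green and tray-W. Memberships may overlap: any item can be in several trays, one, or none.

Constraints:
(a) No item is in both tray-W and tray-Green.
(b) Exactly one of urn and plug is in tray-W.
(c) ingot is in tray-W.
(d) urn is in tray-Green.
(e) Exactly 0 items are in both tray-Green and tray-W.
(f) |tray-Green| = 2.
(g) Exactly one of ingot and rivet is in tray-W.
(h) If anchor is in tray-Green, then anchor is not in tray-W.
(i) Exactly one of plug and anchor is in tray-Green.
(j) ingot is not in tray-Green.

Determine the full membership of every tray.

From (c): ingot ∈ tray-W.
From (d): urn ∈ tray-Green.
From (j): ingot ∉ tray-Green.
(a) (disjoint): urn ∉ tray-W.
(b) (exactly one): plug ∈ tray-W.
(g) (exactly one): rivet ∉ tray-W.
(a) (disjoint): plug ∉ tray-Green.
(i) (exactly one): anchor ∈ tray-Green.
(a) (disjoint): anchor ∉ tray-W.
(f): tray-Green already has 2, so the rest are out.

tray-Green = {anchor, urn}; tray-W = {ingot, plug}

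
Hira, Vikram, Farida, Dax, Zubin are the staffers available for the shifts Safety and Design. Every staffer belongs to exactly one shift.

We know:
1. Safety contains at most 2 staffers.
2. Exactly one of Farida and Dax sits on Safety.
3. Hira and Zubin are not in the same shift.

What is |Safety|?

2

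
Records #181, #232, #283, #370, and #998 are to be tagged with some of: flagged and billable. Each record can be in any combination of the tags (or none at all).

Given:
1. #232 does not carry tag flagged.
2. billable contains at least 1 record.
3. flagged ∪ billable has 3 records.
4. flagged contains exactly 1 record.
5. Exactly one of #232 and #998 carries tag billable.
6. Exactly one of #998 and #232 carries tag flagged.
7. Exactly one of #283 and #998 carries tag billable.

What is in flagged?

From (1): #232 ∉ flagged.
(6) (exactly one): #998 ∈ flagged.
(4): flagged already has 1, so the rest are out.

flagged = {#998}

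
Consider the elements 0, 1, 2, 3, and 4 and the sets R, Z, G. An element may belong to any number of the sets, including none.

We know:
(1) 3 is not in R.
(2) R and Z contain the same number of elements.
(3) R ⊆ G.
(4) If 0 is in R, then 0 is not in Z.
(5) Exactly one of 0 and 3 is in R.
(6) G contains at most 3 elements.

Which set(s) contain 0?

From (1): 3 ∉ R.
(5) (exactly one): 0 ∈ R.
(3) with 0 ∈ R: 0 ∈ G.
(4): 0 ∉ Z.

0: G, R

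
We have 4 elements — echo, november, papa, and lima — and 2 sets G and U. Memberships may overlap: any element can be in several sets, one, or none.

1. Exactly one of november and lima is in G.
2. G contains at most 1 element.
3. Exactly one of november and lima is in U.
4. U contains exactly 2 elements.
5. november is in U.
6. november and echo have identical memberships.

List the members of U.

U = {echo, november}

From (5): november ∈ U.
(3) (exactly one): lima ∉ U.
(6): echo matches november: echo ∈ U.
(4): U already has 2, so the rest are out.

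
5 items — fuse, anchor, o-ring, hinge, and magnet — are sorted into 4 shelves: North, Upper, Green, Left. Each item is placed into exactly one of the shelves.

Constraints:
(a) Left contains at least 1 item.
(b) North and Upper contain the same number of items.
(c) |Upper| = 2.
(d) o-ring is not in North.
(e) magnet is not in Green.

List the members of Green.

Green = {}

From (d): o-ring ∉ North.
From (e): magnet ∉ Green.
Suppose fuse ∈ Green: no assignment then satisfies all the clues, so fuse ∉ Green.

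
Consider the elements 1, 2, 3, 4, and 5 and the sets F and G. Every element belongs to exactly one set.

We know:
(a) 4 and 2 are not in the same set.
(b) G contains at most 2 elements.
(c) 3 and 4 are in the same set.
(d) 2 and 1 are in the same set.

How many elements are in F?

3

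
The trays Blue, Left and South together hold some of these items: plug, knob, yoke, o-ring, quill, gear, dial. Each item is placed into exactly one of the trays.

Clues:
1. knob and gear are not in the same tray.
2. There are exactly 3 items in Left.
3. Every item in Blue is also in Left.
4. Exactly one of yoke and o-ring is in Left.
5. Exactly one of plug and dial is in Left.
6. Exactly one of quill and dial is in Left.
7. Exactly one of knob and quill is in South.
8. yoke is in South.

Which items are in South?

From (8): yoke ∈ South.
(4) (exactly one): o-ring ∈ Left.
Suppose plug ∉ South: no assignment then satisfies all the clues, so plug ∈ South.

South = {gear, plug, quill, yoke}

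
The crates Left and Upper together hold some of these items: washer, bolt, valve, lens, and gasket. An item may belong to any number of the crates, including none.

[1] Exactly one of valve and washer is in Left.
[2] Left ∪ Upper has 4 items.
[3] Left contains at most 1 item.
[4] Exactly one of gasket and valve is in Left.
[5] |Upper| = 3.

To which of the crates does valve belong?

valve: Left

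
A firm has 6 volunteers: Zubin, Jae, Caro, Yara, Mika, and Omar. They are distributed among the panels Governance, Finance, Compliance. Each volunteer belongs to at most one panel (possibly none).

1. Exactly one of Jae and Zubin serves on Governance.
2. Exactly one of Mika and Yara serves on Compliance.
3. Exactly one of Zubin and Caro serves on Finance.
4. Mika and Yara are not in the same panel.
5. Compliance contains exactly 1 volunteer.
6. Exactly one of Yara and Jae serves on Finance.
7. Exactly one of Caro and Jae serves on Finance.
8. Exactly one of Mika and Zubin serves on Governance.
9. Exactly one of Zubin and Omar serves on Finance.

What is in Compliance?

Compliance = {Mika}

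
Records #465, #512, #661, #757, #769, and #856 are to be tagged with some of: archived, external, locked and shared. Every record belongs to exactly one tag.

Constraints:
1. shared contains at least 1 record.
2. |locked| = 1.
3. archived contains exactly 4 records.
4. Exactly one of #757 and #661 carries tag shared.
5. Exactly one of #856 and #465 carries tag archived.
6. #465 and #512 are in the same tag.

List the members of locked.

locked = {#856}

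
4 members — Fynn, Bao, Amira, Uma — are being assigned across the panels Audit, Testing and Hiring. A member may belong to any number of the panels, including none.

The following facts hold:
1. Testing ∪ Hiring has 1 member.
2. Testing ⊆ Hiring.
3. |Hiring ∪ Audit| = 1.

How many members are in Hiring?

1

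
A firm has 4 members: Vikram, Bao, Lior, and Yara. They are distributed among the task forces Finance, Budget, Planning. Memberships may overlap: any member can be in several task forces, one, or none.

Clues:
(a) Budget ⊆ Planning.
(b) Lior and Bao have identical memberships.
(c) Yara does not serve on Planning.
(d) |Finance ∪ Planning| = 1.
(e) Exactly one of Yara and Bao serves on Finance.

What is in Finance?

Finance = {Yara}

From (c): Yara ∉ Planning.
(a) contrapositive: Yara ∉ Budget.
Suppose Vikram ∈ Finance: no assignment then satisfies all the clues, so Vikram ∉ Finance.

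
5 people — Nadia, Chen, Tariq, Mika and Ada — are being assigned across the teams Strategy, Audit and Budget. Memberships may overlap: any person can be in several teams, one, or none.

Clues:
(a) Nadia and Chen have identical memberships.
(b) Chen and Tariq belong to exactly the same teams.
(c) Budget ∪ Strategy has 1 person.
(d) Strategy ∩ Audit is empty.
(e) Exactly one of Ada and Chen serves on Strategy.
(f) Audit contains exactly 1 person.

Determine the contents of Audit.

Audit = {Mika}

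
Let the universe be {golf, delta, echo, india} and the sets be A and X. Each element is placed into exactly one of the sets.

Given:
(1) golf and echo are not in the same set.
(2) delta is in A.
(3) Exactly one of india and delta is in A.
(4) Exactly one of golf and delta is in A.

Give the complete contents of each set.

From (2): delta ∈ A.
(3) (exactly one): india ∉ A.
(4) (exactly one): golf ∉ A.
Only one set left: golf ∈ X.
Only one set left: india ∈ X.
(1): echo ∉ X.
Only one set left: echo ∈ A.

A = {delta, echo}; X = {golf, india}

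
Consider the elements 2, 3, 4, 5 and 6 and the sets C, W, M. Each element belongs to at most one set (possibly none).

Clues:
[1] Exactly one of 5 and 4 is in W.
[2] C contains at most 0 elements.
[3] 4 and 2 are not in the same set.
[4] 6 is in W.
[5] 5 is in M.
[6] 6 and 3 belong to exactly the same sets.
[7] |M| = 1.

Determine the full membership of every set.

From (4): 6 ∈ W.
From (5): 5 ∈ M.
(1) (exactly one): 4 ∈ W.
(2): C already has 0, so the rest are out.
(3): 2 ∉ W.
(6): 3 matches 6: 3 ∈ W.
(7): M already has 1, so the rest are out.

C = {}; W = {3, 4, 6}; M = {5}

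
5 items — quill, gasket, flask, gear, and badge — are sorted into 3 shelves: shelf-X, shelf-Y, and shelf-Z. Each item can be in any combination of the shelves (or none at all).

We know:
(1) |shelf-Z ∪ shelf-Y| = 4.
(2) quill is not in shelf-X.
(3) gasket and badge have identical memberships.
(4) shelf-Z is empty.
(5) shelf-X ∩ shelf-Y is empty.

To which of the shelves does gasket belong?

gasket: shelf-Y

From (2): quill ∉ shelf-X.
(4): shelf-Z already has 0, so the rest are out.
Suppose gasket ∈ shelf-X: no assignment then satisfies all the clues, so gasket ∉ shelf-X.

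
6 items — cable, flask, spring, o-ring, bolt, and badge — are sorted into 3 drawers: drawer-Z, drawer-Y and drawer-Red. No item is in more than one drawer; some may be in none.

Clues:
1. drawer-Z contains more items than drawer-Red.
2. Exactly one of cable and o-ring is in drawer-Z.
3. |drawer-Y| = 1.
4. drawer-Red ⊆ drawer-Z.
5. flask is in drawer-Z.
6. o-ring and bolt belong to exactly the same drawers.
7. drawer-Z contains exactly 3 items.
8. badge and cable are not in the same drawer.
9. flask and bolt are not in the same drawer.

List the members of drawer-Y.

drawer-Y = {badge}

From (5): flask ∈ drawer-Z.
(9): bolt ∉ drawer-Z.
(4) contrapositive: bolt ∉ drawer-Red.
(6): o-ring matches bolt: o-ring ∉ drawer-Z.
(6): o-ring matches bolt: o-ring ∉ drawer-Red.
(2) (exactly one): cable ∈ drawer-Z.
(8): badge ∉ drawer-Z.
(4) contrapositive: badge ∉ drawer-Red.
(7): only 3 candidates remain for drawer-Z, so all are in.
Suppose o-ring ∈ drawer-Y: no assignment then satisfies all the clues, so o-ring ∉ drawer-Y.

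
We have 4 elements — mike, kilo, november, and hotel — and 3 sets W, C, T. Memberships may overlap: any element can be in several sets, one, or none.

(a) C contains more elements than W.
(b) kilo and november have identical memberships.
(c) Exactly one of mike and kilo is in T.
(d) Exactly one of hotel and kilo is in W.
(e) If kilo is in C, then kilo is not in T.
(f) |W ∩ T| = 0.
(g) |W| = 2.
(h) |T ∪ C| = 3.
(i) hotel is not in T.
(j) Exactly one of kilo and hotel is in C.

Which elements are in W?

W = {kilo, november}

From (i): hotel ∉ T.
Suppose mike ∈ W: no assignment then satisfies all the clues, so mike ∉ W.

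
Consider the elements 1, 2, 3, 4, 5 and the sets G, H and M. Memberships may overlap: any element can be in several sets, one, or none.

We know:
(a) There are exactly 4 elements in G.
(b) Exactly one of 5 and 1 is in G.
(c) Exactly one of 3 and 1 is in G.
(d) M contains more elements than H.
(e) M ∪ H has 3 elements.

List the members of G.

G = {2, 3, 4, 5}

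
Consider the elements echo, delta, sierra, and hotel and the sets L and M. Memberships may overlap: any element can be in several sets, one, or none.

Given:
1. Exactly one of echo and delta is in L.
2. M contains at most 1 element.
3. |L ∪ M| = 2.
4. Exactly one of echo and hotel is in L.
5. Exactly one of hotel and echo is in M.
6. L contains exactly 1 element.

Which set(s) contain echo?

echo: L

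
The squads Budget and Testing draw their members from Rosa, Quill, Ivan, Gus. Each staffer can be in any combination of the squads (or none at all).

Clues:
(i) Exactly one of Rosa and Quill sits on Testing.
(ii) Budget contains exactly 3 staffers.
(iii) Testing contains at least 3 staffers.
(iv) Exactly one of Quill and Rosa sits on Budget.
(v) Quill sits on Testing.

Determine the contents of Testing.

Testing = {Gus, Ivan, Quill}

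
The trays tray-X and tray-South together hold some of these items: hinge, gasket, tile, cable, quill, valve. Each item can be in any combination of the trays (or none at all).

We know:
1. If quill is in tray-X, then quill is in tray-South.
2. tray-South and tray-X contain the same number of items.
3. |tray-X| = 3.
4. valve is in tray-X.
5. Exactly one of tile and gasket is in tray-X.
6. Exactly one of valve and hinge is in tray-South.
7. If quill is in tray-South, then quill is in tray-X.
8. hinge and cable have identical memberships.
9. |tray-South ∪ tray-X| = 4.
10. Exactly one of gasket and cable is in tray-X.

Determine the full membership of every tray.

tray-X = {gasket, quill, valve}; tray-South = {quill, tile, valve}

From (4): valve ∈ tray-X.
Suppose hinge ∈ tray-X: no assignment then satisfies all the clues, so hinge ∉ tray-X.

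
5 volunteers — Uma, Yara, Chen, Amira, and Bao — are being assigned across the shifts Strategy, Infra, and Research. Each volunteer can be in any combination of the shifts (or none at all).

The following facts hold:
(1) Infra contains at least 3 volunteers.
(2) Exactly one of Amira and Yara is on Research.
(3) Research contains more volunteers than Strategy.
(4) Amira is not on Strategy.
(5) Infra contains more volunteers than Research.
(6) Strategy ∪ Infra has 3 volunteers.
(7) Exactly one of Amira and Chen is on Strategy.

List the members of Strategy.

Strategy = {Chen}

From (4): Amira ∉ Strategy.
(7) (exactly one): Chen ∈ Strategy.
Suppose Uma ∈ Strategy: no assignment then satisfies all the clues, so Uma ∉ Strategy.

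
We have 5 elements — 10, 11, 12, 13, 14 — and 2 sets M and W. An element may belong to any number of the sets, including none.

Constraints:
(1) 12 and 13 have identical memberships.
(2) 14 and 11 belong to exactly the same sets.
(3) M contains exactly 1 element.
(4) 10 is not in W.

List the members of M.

M = {10}

From (4): 10 ∉ W.
Suppose 10 ∉ M: no assignment then satisfies all the clues, so 10 ∈ M.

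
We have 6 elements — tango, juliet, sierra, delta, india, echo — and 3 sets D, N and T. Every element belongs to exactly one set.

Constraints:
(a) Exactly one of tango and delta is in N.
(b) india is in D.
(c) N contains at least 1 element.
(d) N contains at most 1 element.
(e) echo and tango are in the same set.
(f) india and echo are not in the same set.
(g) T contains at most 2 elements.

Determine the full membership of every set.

D = {india, juliet, sierra}; N = {delta}; T = {echo, tango}

From (b): india ∈ D.
(f): echo ∉ D.
(e): tango matches echo: tango ∉ D.
Suppose tango ∈ N: no assignment then satisfies all the clues, so tango ∉ N.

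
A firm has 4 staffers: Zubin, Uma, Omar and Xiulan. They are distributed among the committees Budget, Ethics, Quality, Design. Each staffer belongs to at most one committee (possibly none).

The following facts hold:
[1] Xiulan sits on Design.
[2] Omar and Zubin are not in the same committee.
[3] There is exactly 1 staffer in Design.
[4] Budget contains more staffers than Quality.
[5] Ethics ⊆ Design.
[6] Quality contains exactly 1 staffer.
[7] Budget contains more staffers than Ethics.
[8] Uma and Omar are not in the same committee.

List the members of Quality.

Quality = {Omar}

From (1): Xiulan ∈ Design.
(3): Design already has 1, so the rest are out.
(5) contrapositive: Zubin ∉ Ethics.
(5) contrapositive: Uma ∉ Ethics.
(5) contrapositive: Omar ∉ Ethics.
Suppose Zubin ∈ Quality: no assignment then satisfies all the clues, so Zubin ∉ Quality.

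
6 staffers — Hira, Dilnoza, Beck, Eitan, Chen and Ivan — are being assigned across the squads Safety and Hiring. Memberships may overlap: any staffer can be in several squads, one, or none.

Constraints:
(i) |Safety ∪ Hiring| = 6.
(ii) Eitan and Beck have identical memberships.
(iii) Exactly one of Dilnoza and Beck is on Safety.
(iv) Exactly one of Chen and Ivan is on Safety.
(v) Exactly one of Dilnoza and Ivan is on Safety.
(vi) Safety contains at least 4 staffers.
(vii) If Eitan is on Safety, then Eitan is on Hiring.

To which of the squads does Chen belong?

Chen: Hiring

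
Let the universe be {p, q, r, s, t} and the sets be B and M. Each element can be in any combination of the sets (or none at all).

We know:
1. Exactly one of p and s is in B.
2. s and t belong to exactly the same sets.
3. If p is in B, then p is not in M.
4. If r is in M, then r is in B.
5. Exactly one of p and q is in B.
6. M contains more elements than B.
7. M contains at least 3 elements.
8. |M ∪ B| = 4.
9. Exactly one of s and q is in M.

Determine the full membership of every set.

B = {p, r}; M = {r, s, t}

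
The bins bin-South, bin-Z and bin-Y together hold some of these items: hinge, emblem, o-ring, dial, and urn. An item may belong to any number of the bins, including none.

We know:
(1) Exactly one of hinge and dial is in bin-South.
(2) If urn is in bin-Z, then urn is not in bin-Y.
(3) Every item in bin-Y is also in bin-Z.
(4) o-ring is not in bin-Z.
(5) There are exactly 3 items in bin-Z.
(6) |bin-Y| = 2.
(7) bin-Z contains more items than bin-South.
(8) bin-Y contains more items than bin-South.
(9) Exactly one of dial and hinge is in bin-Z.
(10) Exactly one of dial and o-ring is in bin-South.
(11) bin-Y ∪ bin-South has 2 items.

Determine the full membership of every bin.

bin-South = {dial}; bin-Z = {dial, emblem, urn}; bin-Y = {dial, emblem}

From (4): o-ring ∉ bin-Z.
(3) contrapositive: o-ring ∉ bin-Y.
Suppose hinge ∈ bin-South: no assignment then satisfies all the clues, so hinge ∉ bin-South.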